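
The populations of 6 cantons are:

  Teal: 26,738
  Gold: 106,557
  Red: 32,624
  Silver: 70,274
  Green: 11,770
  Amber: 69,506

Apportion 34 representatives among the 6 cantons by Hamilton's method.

Teal 3; Gold 11; Red 4; Silver 8; Green 1; Amber 7

Total 317469; standard divisor 317469/34 ≈ 9337.324.
Standard quotas: Teal 2.8636, Gold 11.4119, Red 3.4939, Silver 7.5261, Green 1.2605, Amber 7.4439.
Lower quotas: Teal 2, Gold 11, Red 3, Silver 7, Green 1, Amber 7 (sum 31, leaving 3 seats).
Remainders in descending order: Teal 0.8636, Silver 0.5261, Red 0.4939, Amber 0.4439, Gold 0.4119, Green 0.2605.
Largest remainders: Teal, Silver, Red receive the extra seats.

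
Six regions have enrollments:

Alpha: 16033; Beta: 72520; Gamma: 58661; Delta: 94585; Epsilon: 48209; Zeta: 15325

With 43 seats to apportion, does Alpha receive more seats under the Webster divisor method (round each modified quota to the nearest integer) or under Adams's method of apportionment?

Webster: Alpha 2, Beta 10, Gamma 8, Delta 14, Epsilon 7, Zeta 2.
Adams: Alpha 3, Beta 10, Gamma 8, Delta 13, Epsilon 7, Zeta 2.
Alpha gets 2 under Webster and 3 under Adams.

Adams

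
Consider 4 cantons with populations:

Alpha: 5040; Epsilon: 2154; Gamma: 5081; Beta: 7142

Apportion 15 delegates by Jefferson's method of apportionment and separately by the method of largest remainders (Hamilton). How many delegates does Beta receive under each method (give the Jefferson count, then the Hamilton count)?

Jefferson: Alpha 4, Epsilon 1, Gamma 4, Beta 6.
Hamilton: Alpha 4, Epsilon 2, Gamma 4, Beta 5.
Beta gets 6 under Jefferson and 5 under Hamilton.

6 and 5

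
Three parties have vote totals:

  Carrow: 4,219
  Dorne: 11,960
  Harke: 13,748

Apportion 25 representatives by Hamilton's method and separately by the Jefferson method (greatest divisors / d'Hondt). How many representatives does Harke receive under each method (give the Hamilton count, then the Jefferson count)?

Hamilton: Carrow 4, Dorne 10, Harke 11.
Jefferson: Carrow 3, Dorne 10, Harke 12.
Harke gets 11 under Hamilton and 12 under Jefferson.

11 and 12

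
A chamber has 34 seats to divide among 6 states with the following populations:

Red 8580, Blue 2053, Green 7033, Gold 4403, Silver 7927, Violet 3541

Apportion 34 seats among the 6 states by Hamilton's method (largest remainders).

Standard divisor: 33537 ÷ 34 ≈ 986.382.
Standard quotas: Red 8.6985, Blue 2.0813, Green 7.1301, Gold 4.4638, Silver 8.0364, Violet 3.5899.
Lower quotas: Red 8, Blue 2, Green 7, Gold 4, Silver 8, Violet 3 (sum 32, leaving 2 seats).
Remainders in descending order: Red 0.6985, Violet 0.5899, Gold 0.4638, Green 0.1301, Blue 0.0813, Silver 0.0364.
The surplus seats go to Red, Violet.

Red 9, Blue 2, Green 7, Gold 4, Silver 8, Violet 4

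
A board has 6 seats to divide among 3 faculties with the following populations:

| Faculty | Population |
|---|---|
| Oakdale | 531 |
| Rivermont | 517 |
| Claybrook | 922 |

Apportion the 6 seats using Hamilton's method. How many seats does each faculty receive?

Oakdale 2; Rivermont 1; Claybrook 3

The standard divisor is 1970/6 ≈ 328.333.
Standard quotas: Oakdale 1.617, Rivermont 1.575, Claybrook 2.808.
Lower quotas: Oakdale 1, Rivermont 1, Claybrook 2 (sum 4, leaving 2 seats).
Remainders in descending order: Claybrook 0.808, Oakdale 0.617, Rivermont 0.575.
Largest remainders: Claybrook, Oakdale receive the extra seats.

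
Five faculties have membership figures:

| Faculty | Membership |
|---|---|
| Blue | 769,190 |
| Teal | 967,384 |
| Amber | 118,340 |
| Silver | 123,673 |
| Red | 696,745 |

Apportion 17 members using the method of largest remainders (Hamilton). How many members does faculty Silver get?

Total 2675332; standard divisor 2675332/17 ≈ 157372.471.
Standard quotas: Blue 4.8877, Teal 6.1471, Amber 0.7520, Silver 0.7859, Red 4.4274.
Lower quotas: Blue 4, Teal 6, Amber 0, Silver 0, Red 4 (sum 14, leaving 3 seats).
Remainders in descending order: Blue 0.8877, Silver 0.7859, Amber 0.7520, Red 0.4274, Teal 0.1471.
Largest remainders: Blue, Silver, Amber receive the extra seats.
Silver receives 1.

1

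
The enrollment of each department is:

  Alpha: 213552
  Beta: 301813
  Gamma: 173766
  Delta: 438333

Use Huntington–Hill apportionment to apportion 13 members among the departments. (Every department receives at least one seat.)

With divisor 87154: modified quotas Alpha 2.450, Beta 3.463, Gamma 1.994, Delta 5.029.
Geometric-mean thresholds: Alpha √(2·3)=2.449, Beta √(3·4)=3.464, Gamma √(1·2)=1.414, Delta √(5·6)=5.477.
Each quota rounded against its threshold gives Alpha 3, Beta 3, Gamma 2, Delta 5 (total 13).

Alpha: 3, Beta: 3, Gamma: 2, Delta: 5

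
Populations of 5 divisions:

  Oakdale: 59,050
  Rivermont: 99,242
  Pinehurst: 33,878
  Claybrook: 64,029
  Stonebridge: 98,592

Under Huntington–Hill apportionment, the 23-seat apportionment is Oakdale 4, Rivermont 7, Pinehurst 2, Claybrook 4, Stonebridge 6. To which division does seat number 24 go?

Priority for the next seat is population ÷ (√(s·(s+1))).
Priorities: Oakdale 13203.981, Rivermont 13261.770, Pinehurst 13830.636, Claybrook 14317.320, Stonebridge 15213.076.
Highest priority: Stonebridge.

Stonebridge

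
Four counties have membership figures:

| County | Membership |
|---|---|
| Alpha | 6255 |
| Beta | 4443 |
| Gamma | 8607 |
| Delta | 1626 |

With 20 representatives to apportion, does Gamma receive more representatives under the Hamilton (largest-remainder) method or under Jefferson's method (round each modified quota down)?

Jefferson

Hamilton: Alpha 6, Beta 4, Gamma 8, Delta 2.
Jefferson: Alpha 6, Beta 4, Gamma 9, Delta 1.
Gamma gets 8 under Hamilton and 9 under Jefferson.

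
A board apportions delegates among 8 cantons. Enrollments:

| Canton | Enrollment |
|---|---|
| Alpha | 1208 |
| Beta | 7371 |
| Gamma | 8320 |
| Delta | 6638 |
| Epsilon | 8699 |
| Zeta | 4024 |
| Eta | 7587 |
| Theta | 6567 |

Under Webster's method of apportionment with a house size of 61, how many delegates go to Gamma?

10

Standard divisor 50414/61 ≈ 826.459; standard quotas: Alpha 1.462, Beta 8.919, Gamma 10.067, Delta 8.032, Epsilon 10.526, Zeta 4.869, Eta 9.180, Theta 7.946.
Rounding to the nearest integer gives Alpha 1, Beta 9, Gamma 10, Delta 8, Epsilon 11, Zeta 5, Eta 9, Theta 8 — total 61, matching the house size, so no adjustment is needed.
Gamma receives 10.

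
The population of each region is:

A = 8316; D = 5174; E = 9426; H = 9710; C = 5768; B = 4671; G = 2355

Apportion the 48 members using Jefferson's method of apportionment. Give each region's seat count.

Standard divisor 45420/48 ≈ 946.25; standard quotas: A 8.788, D 5.468, E 9.961, H 10.262, C 6.096, B 4.936, G 2.489.
Rounding down gives 8, 5, 9, 10, 6, 4, 2 = 44 seats, so the divisor must be adjusted.
With modified divisor 870: modified quotas A 9.559, D 5.947, E 10.834, H 11.161, C 6.630, B 5.369, G 2.707.
Rounding down: A 9, D 5, E 10, H 11, C 6, B 5, G 2 (total 48).

A 9; D 5; E 10; H 11; C 6; B 5; G 2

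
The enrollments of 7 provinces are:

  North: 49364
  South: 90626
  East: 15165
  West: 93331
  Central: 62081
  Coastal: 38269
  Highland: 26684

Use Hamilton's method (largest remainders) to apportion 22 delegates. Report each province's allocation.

Total 375520; standard divisor 375520/22 ≈ 17069.091.
Standard quotas: North 2.8920, South 5.3094, East 0.8884, West 5.4678, Central 3.6370, Coastal 2.2420, Highland 1.5633.
Lower quotas: North 2, South 5, East 0, West 5, Central 3, Coastal 2, Highland 1 (sum 18, leaving 4 seats).
Remainders in descending order: North 0.8920, East 0.8884, Central 0.6370, Highland 0.5633, West 0.4678, South 0.3094, Coastal 0.2420.
Largest remainders: North, East, Central, Highland receive the extra seats.

North: 3, South: 5, East: 1, West: 5, Central: 4, Coastal: 2, Highland: 2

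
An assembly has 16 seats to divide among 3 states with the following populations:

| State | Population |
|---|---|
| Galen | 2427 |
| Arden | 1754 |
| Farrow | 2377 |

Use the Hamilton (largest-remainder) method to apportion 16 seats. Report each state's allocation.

Standard divisor: 6558 ÷ 16 ≈ 409.875.
Standard quotas: Galen 5.921, Arden 4.279, Farrow 5.799.
Lower quotas: Galen 5, Arden 4, Farrow 5 (sum 14, leaving 2 seats).
Remainders in descending order: Galen 0.921, Farrow 0.799, Arden 0.279.
The surplus seats go to Galen, Farrow.

Galen 6, Arden 4, Farrow 6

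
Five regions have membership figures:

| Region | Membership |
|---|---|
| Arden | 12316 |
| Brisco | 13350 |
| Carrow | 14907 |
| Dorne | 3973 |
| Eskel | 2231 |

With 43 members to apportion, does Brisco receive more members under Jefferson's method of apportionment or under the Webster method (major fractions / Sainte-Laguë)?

Jefferson: Arden 11, Brisco 13, Carrow 14, Dorne 3, Eskel 2.
Webster: Arden 11, Brisco 12, Carrow 14, Dorne 4, Eskel 2.
Brisco gets 13 under Jefferson and 12 under Webster.

Jefferson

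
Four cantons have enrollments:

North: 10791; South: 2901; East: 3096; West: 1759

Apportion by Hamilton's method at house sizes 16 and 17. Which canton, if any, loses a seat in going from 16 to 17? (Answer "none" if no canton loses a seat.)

At 16 seats: North 9, South 2, East 3, West 2.
At 17 seats: North 10, South 3, East 3, West 1.
West drops from 2 to 1.

West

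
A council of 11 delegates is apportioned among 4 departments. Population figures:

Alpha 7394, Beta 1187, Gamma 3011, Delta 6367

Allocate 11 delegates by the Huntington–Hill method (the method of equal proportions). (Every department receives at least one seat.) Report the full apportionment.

With divisor 1746: modified quotas Alpha 4.235, Beta 0.680, Gamma 1.725, Delta 3.647.
Geometric-mean thresholds: Alpha √(4·5)=4.472, Beta (min 1), Gamma √(1·2)=1.414, Delta √(3·4)=3.464.
Each quota rounded against its threshold gives Alpha 4, Beta 1, Gamma 2, Delta 4 (total 11).

Alpha 4; Beta 1; Gamma 2; Delta 4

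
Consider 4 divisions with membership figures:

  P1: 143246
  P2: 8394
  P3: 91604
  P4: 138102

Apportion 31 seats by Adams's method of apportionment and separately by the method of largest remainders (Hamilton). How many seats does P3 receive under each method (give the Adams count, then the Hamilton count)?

Adams: P1 11, P2 1, P3 8, P4 11.
Hamilton: P1 12, P2 1, P3 7, P4 11.
P3 gets 8 under Adams and 7 under Hamilton.

8 and 7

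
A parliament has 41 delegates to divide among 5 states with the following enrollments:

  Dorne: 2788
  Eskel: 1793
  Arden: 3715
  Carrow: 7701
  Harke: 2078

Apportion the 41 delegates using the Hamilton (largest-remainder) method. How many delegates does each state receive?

Dorne 6, Eskel 4, Arden 8, Carrow 18, Harke 5

The standard divisor is 18075/41 ≈ 440.854.
Standard quotas: Dorne 6.3241, Eskel 4.0671, Arden 8.4268, Carrow 17.4684, Harke 4.7136.
Lower quotas: Dorne 6, Eskel 4, Arden 8, Carrow 17, Harke 4 (sum 39, leaving 2 seats).
Remainders in descending order: Harke 0.7136, Carrow 0.4684, Arden 0.4268, Dorne 0.3241, Eskel 0.0671.
Largest remainders: Harke, Carrow receive the extra seats.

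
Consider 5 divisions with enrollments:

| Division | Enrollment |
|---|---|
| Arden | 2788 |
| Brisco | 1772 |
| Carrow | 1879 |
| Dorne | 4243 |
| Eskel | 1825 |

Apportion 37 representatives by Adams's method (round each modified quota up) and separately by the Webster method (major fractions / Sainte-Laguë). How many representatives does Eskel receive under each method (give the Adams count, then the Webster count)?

Adams: Arden 8, Brisco 5, Carrow 6, Dorne 12, Eskel 6.
Webster: Arden 8, Brisco 5, Carrow 6, Dorne 13, Eskel 5.
Eskel gets 6 under Adams and 5 under Webster.

6 and 5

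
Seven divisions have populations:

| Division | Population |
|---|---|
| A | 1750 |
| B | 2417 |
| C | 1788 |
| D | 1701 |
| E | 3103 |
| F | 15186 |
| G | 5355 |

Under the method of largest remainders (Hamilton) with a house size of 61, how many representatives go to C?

4

Total 31300; standard divisor 31300/61 ≈ 513.115.
Standard quotas: A 3.4105, B 4.7104, C 3.4846, D 3.3150, E 6.0474, F 29.5957, G 10.4363.
Lower quotas: A 3, B 4, C 3, D 3, E 6, F 29, G 10 (sum 58, leaving 3 seats).
Remainders in descending order: B 0.7104, F 0.5957, C 0.4846, G 0.4363, A 0.4105, D 0.3150, E 0.0474.
The surplus seats go to B, F, C.
C receives 4.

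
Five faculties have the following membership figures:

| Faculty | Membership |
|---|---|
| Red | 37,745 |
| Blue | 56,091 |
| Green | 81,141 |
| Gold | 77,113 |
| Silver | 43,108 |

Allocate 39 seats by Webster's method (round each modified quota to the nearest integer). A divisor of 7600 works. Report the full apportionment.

Red 5; Blue 7; Green 11; Gold 10; Silver 6

With modified divisor 7600: modified quotas Red 4.966, Blue 7.380, Green 10.676, Gold 10.146, Silver 5.672.
Rounding to the nearest integer: Red 5, Blue 7, Green 11, Gold 10, Silver 6 (total 39).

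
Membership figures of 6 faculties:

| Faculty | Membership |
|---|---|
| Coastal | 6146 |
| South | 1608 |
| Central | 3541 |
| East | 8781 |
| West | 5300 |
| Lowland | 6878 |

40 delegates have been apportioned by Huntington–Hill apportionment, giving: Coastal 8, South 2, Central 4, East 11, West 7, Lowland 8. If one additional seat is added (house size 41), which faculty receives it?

Priority for the next seat is population ÷ (√(s·(s+1))).
Priorities: Coastal 724.313, South 656.463, Central 791.792, East 764.288, West 708.242, Lowland 810.580.
Highest priority: Lowland.

Lowland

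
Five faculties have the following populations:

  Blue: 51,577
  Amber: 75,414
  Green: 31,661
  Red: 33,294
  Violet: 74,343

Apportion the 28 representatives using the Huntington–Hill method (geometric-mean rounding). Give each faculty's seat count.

Blue 5, Amber 8, Green 3, Red 4, Violet 8

With divisor 9514: modified quotas Blue 5.421, Amber 7.927, Green 3.328, Red 3.499, Violet 7.814.
Geometric-mean thresholds: Blue √(5·6)=5.477, Amber √(7·8)=7.483, Green √(3·4)=3.464, Red √(3·4)=3.464, Violet √(7·8)=7.483.
Each quota rounded against its threshold gives Blue 5, Amber 8, Green 3, Red 4, Violet 8 (total 28).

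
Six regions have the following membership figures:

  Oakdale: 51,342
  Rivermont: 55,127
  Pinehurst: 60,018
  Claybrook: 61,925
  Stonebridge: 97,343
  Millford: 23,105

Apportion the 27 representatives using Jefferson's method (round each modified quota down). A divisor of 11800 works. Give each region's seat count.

With modified divisor 11800: modified quotas Oakdale 4.351, Rivermont 4.672, Pinehurst 5.086, Claybrook 5.248, Stonebridge 8.249, Millford 1.958.
Rounding down: Oakdale 4, Rivermont 4, Pinehurst 5, Claybrook 5, Stonebridge 8, Millford 1 (total 27).

Oakdale=4, Rivermont=4, Pinehurst=5, Claybrook=5, Stonebridge=8, Millford=1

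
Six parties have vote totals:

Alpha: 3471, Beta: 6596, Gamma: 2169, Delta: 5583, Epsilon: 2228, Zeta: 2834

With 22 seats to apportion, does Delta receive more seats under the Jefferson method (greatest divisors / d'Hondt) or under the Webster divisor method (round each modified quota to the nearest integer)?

Jefferson: Alpha 3, Beta 7, Gamma 2, Delta 5, Epsilon 2, Zeta 3.
Webster: Alpha 3, Beta 6, Gamma 2, Delta 6, Epsilon 2, Zeta 3.
Delta gets 5 under Jefferson and 6 under Webster.

Webster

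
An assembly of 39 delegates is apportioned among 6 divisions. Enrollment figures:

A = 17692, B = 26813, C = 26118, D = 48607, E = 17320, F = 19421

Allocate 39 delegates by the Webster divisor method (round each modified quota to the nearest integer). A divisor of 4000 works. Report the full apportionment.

A 4; B 7; C 7; D 12; E 4; F 5

With modified divisor 4000: modified quotas A 4.423, B 6.703, C 6.529, D 12.152, E 4.330, F 4.855.
Rounding to the nearest integer: A 4, B 7, C 7, D 12, E 4, F 5 (total 39).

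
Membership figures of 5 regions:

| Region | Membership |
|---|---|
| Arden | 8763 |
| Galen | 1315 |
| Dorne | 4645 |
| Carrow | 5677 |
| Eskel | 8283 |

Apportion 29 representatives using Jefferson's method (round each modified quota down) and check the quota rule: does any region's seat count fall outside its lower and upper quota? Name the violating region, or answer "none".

none

Standard quotas: Arden 8.860, Galen 1.330, Dorne 4.696, Carrow 5.740, Eskel 8.375.
Jefferson allocation: Arden 9, Galen 1, Dorne 5, Carrow 6, Eskel 8.
Every allocation lies between the lower and upper quota.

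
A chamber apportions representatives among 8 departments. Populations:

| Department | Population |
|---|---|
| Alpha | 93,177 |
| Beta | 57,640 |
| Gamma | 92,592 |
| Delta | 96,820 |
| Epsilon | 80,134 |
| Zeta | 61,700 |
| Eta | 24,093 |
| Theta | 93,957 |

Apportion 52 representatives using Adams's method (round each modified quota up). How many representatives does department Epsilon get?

Standard divisor 600113/52 ≈ 11540.635; standard quotas: Alpha 8.074, Beta 4.995, Gamma 8.023, Delta 8.389, Epsilon 6.944, Zeta 5.346, Eta 2.088, Theta 8.141.
Rounding up gives 9, 5, 9, 9, 7, 6, 3, 9 = 57 seats, so the divisor must be adjusted.
With modified divisor 12200: modified quotas Alpha 7.637, Beta 4.725, Gamma 7.590, Delta 7.936, Epsilon 6.568, Zeta 5.057, Eta 1.975, Theta 7.701.
Rounding up: Alpha 8, Beta 5, Gamma 8, Delta 8, Epsilon 7, Zeta 6, Eta 2, Theta 8 (total 52).
Epsilon receives 7.

7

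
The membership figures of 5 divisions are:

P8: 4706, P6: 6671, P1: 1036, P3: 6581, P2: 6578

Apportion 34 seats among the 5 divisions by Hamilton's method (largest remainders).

The standard divisor is 25572/34 ≈ 752.118.
Standard quotas: P8 6.2570, P6 8.8696, P1 1.3774, P3 8.7500, P2 8.7460.
Lower quotas: P8 6, P6 8, P1 1, P3 8, P2 8 (sum 31, leaving 3 seats).
Remainders in descending order: P6 0.8696, P3 0.7500, P2 0.7460, P1 0.3774, P8 0.2570.
The surplus seats go to P6, P3, P2.

P8=6; P6=9; P1=1; P3=9; P2=9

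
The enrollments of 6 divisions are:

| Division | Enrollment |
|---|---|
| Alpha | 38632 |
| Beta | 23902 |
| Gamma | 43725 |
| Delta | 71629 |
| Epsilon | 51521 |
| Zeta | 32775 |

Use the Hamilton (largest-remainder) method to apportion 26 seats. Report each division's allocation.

Total 262184; standard divisor 262184/26 = 10084.
Standard quotas: Alpha 3.8310, Beta 2.3703, Gamma 4.3361, Delta 7.1032, Epsilon 5.1092, Zeta 3.2502.
Lower quotas: Alpha 3, Beta 2, Gamma 4, Delta 7, Epsilon 5, Zeta 3 (sum 24, leaving 2 seats).
Remainders in descending order: Alpha 0.8310, Beta 0.3703, Gamma 0.3361, Zeta 0.2502, Epsilon 0.1092, Delta 0.1032.
Largest remainders: Alpha, Beta receive the extra seats.

Alpha 4, Beta 3, Gamma 4, Delta 7, Epsilon 5, Zeta 3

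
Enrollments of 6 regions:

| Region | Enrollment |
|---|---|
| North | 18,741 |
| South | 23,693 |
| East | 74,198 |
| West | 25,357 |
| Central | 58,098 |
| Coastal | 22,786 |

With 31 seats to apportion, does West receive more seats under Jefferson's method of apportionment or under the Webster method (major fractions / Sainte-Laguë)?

Webster

Jefferson: North 2, South 3, East 11, West 3, Central 9, Coastal 3.
Webster: North 3, South 3, East 10, West 4, Central 8, Coastal 3.
West gets 3 under Jefferson and 4 under Webster.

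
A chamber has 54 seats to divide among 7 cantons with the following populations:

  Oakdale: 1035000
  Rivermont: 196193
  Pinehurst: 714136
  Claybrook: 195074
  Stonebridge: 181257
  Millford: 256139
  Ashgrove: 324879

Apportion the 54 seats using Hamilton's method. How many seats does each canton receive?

Oakdale: 19, Rivermont: 4, Pinehurst: 13, Claybrook: 4, Stonebridge: 3, Millford: 5, Ashgrove: 6

Total 2902678; standard divisor 2902678/54 ≈ 53753.296.
Standard quotas: Oakdale 19.2546, Rivermont 3.6499, Pinehurst 13.2854, Claybrook 3.6291, Stonebridge 3.3720, Millford 4.7651, Ashgrove 6.0439.
Lower quotas: Oakdale 19, Rivermont 3, Pinehurst 13, Claybrook 3, Stonebridge 3, Millford 4, Ashgrove 6 (sum 51, leaving 3 seats).
Remainders in descending order: Millford 0.7651, Rivermont 0.6499, Claybrook 0.6291, Stonebridge 0.3720, Pinehurst 0.2854, Oakdale 0.2546, Ashgrove 0.0439.
Largest remainders: Millford, Rivermont, Claybrook receive the extra seats.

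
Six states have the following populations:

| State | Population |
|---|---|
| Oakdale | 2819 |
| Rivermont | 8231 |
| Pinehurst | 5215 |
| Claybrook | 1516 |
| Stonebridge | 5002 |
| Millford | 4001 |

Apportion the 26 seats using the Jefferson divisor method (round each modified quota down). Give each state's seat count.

Oakdale 3, Rivermont 8, Pinehurst 5, Claybrook 1, Stonebridge 5, Millford 4

Standard divisor 26784/26 ≈ 1030.154; standard quotas: Oakdale 2.736, Rivermont 7.990, Pinehurst 5.062, Claybrook 1.472, Stonebridge 4.856, Millford 3.884.
Rounding down gives 2, 7, 5, 1, 4, 3 = 22 seats, so the divisor must be adjusted.
With modified divisor 930: modified quotas Oakdale 3.031, Rivermont 8.851, Pinehurst 5.608, Claybrook 1.630, Stonebridge 5.378, Millford 4.302.
Rounding down: Oakdale 3, Rivermont 8, Pinehurst 5, Claybrook 1, Stonebridge 5, Millford 4 (total 26).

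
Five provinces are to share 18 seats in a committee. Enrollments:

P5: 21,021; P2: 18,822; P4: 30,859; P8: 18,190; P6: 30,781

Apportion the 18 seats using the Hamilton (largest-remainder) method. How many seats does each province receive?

The standard divisor is 119673/18 ≈ 6648.5.
Standard quotas: P5 3.1618, P2 2.8310, P4 4.6415, P8 2.7360, P6 4.6298.
Lower quotas: P5 3, P2 2, P4 4, P8 2, P6 4 (sum 15, leaving 3 seats).
Remainders in descending order: P2 0.8310, P8 0.7360, P4 0.6415, P6 0.6298, P5 0.1618.
The surplus seats go to P2, P8, P4.

P5: 3; P2: 3; P4: 5; P8: 3; P6: 4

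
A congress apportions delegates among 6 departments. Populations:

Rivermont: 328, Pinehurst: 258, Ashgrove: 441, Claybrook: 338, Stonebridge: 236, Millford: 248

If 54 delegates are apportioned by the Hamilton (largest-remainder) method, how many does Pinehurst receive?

Standard divisor: 1849 ÷ 54 ≈ 34.241.
Standard quotas: Rivermont 9.579, Pinehurst 7.535, Ashgrove 12.879, Claybrook 9.871, Stonebridge 6.892, Millford 7.243.
Lower quotas: Rivermont 9, Pinehurst 7, Ashgrove 12, Claybrook 9, Stonebridge 6, Millford 7 (sum 50, leaving 4 seats).
Remainders in descending order: Stonebridge 0.892, Ashgrove 0.879, Claybrook 0.871, Rivermont 0.579, Pinehurst 0.535, Millford 0.243.
Largest remainders: Stonebridge, Ashgrove, Claybrook, Rivermont receive the extra seats.
Pinehurst receives 7.

7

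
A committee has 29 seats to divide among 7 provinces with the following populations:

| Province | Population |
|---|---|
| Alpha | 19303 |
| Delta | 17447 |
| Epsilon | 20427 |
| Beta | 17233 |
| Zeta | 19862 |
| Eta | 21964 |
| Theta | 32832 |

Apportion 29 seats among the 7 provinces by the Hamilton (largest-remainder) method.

Alpha: 4, Delta: 4, Epsilon: 4, Beta: 3, Zeta: 4, Eta: 4, Theta: 6

Standard divisor: 149068 ÷ 29 ≈ 5140.276.
Standard quotas: Alpha 3.7552, Delta 3.3942, Epsilon 3.9739, Beta 3.3525, Zeta 3.8640, Eta 4.2729, Theta 6.3872.
Lower quotas: Alpha 3, Delta 3, Epsilon 3, Beta 3, Zeta 3, Eta 4, Theta 6 (sum 25, leaving 4 seats).
Remainders in descending order: Epsilon 0.9739, Zeta 0.8640, Alpha 0.7552, Delta 0.3942, Theta 0.3872, Beta 0.3525, Eta 0.2729.
The surplus seats go to Epsilon, Zeta, Alpha, Delta.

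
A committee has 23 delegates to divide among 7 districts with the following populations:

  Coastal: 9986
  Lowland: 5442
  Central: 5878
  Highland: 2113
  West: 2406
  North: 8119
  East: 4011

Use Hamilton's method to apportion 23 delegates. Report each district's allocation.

Total 37955; standard divisor 37955/23 ≈ 1650.217.
Standard quotas: Coastal 6.0513, Lowland 3.2977, Central 3.5620, Highland 1.2804, West 1.4580, North 4.9200, East 2.4306.
Lower quotas: Coastal 6, Lowland 3, Central 3, Highland 1, West 1, North 4, East 2 (sum 20, leaving 3 seats).
Remainders in descending order: North 0.9200, Central 0.5620, West 0.4580, East 0.4306, Lowland 0.2977, Highland 0.2804, Coastal 0.0513.
Largest remainders: North, Central, West receive the extra seats.

Coastal 6; Lowland 3; Central 4; Highland 1; West 2; North 5; East 2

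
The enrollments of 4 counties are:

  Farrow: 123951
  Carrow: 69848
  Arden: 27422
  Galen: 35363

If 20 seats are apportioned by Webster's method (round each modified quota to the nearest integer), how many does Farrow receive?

10

Standard divisor 256584/20 ≈ 12829.2; standard quotas: Farrow 9.662, Carrow 5.444, Arden 2.137, Galen 2.756.
Rounding to the nearest integer gives Farrow 10, Carrow 5, Arden 2, Galen 3 — total 20, matching the house size, so no adjustment is needed.
Farrow receives 10.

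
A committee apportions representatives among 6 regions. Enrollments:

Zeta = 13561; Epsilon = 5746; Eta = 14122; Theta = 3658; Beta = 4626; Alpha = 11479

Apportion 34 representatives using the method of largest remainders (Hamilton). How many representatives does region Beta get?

3

Total 53192; standard divisor 53192/34 ≈ 1564.471.
Standard quotas: Zeta 8.6681, Epsilon 3.6728, Eta 9.0267, Theta 2.3382, Beta 2.9569, Alpha 7.3373.
Lower quotas: Zeta 8, Epsilon 3, Eta 9, Theta 2, Beta 2, Alpha 7 (sum 31, leaving 3 seats).
Remainders in descending order: Beta 0.9569, Epsilon 0.6728, Zeta 0.6681, Theta 0.3382, Alpha 0.3373, Eta 0.0267.
Largest remainders: Beta, Epsilon, Zeta receive the extra seats.
Beta receives 3.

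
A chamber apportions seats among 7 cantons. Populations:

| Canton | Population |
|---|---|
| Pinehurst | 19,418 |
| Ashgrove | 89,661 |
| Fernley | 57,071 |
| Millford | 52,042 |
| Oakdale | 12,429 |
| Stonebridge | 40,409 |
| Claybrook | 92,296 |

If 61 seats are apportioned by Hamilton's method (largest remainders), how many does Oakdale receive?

2

Standard divisor: 363326 ÷ 61 ≈ 5956.164.
Standard quotas: Pinehurst 3.2602, Ashgrove 15.0535, Fernley 9.5818, Millford 8.7375, Oakdale 2.0867, Stonebridge 6.7844, Claybrook 15.4959.
Lower quotas: Pinehurst 3, Ashgrove 15, Fernley 9, Millford 8, Oakdale 2, Stonebridge 6, Claybrook 15 (sum 58, leaving 3 seats).
Remainders in descending order: Stonebridge 0.7844, Millford 0.7375, Fernley 0.5818, Claybrook 0.4959, Pinehurst 0.2602, Oakdale 0.0867, Ashgrove 0.0535.
Largest remainders: Stonebridge, Millford, Fernley receive the extra seats.
Oakdale receives 2.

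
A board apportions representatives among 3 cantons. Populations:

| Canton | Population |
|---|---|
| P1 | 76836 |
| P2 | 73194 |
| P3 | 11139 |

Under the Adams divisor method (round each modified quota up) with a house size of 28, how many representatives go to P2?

13

Standard divisor 161169/28 ≈ 5756.036; standard quotas: P1 13.349, P2 12.716, P3 1.935.
Rounding up gives 14, 13, 2 = 29 seats, so the divisor must be adjusted.
With modified divisor 6000: modified quotas P1 12.806, P2 12.199, P3 1.857.
Rounding up: P1 13, P2 13, P3 2 (total 28).
P2 receives 13.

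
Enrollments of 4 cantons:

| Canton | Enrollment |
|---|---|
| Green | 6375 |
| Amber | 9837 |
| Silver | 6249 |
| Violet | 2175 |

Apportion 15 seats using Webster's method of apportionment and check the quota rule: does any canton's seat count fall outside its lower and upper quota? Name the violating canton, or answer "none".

none

Standard quotas: Green 3.882, Amber 5.989, Silver 3.805, Violet 1.324.
Webster allocation: Green 4, Amber 6, Silver 4, Violet 1.
Every allocation lies between the lower and upper quota.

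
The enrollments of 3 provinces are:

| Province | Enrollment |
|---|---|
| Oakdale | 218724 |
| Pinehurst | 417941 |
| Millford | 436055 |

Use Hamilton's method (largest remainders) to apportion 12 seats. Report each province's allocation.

Standard divisor: 1072720 ÷ 12 ≈ 89393.333.
Standard quotas: Oakdale 2.4468, Pinehurst 4.6753, Millford 4.8779.
Lower quotas: Oakdale 2, Pinehurst 4, Millford 4 (sum 10, leaving 2 seats).
Remainders in descending order: Millford 0.8779, Pinehurst 0.6753, Oakdale 0.4468.
Largest remainders: Millford, Pinehurst receive the extra seats.

Oakdale 2; Pinehurst 5; Millford 5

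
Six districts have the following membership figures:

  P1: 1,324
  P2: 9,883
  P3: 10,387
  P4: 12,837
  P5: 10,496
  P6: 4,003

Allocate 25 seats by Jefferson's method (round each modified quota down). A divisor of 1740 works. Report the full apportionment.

With modified divisor 1740: modified quotas P1 0.761, P2 5.680, P3 5.970, P4 7.378, P5 6.032, P6 2.301.
Rounding down: P1 0, P2 5, P3 5, P4 7, P5 6, P6 2 (total 25).

P1 0, P2 5, P3 5, P4 7, P5 6, P6 2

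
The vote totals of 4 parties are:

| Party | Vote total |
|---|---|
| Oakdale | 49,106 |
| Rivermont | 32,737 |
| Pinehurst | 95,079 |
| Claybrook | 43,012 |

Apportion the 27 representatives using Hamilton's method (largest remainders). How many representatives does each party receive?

Oakdale 6, Rivermont 4, Pinehurst 12, Claybrook 5

Total 219934; standard divisor 219934/27 ≈ 8145.704.
Standard quotas: Oakdale 6.0285, Rivermont 4.0189, Pinehurst 11.6723, Claybrook 5.2803.
Lower quotas: Oakdale 6, Rivermont 4, Pinehurst 11, Claybrook 5 (sum 26, leaving 1 seat).
Remainders in descending order: Pinehurst 0.6723, Claybrook 0.2803, Oakdale 0.0285, Rivermont 0.0189.
The surplus seat goes to Pinehurst.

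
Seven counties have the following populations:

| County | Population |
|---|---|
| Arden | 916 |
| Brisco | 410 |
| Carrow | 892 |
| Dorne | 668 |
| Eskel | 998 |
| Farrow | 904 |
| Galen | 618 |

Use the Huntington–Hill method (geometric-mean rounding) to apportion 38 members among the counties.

Arden 7; Brisco 3; Carrow 6; Dorne 5; Eskel 7; Farrow 6; Galen 4

With divisor 140: modified quotas Arden 6.543, Brisco 2.929, Carrow 6.371, Dorne 4.771, Eskel 7.129, Farrow 6.457, Galen 4.414.
Geometric-mean thresholds: Arden √(6·7)=6.481, Brisco √(2·3)=2.449, Carrow √(6·7)=6.481, Dorne √(4·5)=4.472, Eskel √(7·8)=7.483, Farrow √(6·7)=6.481, Galen √(4·5)=4.472.
Each quota rounded against its threshold gives Arden 7, Brisco 3, Carrow 6, Dorne 5, Eskel 7, Farrow 6, Galen 4 (total 38).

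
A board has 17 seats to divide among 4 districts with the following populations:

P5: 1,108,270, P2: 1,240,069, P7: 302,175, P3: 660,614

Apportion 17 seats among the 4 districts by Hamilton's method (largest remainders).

P5 6, P2 6, P7 2, P3 3

Standard divisor: 3311128 ÷ 17 ≈ 194772.235.
Standard quotas: P5 5.6901, P2 6.3668, P7 1.5514, P3 3.3917.
Lower quotas: P5 5, P2 6, P7 1, P3 3 (sum 15, leaving 2 seats).
Remainders in descending order: P5 0.6901, P7 0.5514, P3 0.3917, P2 0.3668.
Largest remainders: P5, P7 receive the extra seats.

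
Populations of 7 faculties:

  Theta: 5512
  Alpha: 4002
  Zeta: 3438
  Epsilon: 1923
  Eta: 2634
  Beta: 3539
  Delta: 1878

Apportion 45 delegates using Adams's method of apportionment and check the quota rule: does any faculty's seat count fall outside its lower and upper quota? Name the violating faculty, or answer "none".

none

Standard quotas: Theta 10.819, Alpha 7.855, Zeta 6.748, Epsilon 3.775, Eta 5.170, Beta 6.946, Delta 3.686.
Adams allocation: Theta 10, Alpha 8, Zeta 7, Epsilon 4, Eta 5, Beta 7, Delta 4.
Every allocation lies between the lower and upper quota.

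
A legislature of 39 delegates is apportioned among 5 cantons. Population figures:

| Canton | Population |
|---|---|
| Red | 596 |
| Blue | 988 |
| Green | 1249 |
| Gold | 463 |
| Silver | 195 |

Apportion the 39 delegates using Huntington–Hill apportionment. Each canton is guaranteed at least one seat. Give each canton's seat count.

Red 7, Blue 11, Green 14, Gold 5, Silver 2

With divisor 89: modified quotas Red 6.697, Blue 11.101, Green 14.034, Gold 5.202, Silver 2.191.
Geometric-mean thresholds: Red √(6·7)=6.481, Blue √(11·12)=11.489, Green √(14·15)=14.491, Gold √(5·6)=5.477, Silver √(2·3)=2.449.
Each quota rounded against its threshold gives Red 7, Blue 11, Green 14, Gold 5, Silver 2 (total 39).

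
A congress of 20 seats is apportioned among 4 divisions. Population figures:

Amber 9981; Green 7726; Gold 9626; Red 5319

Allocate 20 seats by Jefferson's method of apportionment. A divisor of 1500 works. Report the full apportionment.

Amber: 6, Green: 5, Gold: 6, Red: 3

With modified divisor 1500: modified quotas Amber 6.654, Green 5.151, Gold 6.417, Red 3.546.
Rounding down: Amber 6, Green 5, Gold 6, Red 3 (total 20).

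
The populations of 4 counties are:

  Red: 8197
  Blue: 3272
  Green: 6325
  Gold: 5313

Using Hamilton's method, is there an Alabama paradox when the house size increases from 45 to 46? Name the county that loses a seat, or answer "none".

At 45 seats: Red 16, Blue 7, Green 12, Gold 10.
At 46 seats: Red 16, Blue 6, Green 13, Gold 11.
Blue drops from 7 to 6.

Blue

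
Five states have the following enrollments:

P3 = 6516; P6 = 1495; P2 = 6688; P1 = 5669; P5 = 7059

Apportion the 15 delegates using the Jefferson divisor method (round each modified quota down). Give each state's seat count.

P3=4, P6=0, P2=4, P1=3, P5=4

Standard divisor 27427/15 ≈ 1828.467; standard quotas: P3 3.564, P6 0.818, P2 3.658, P1 3.100, P5 3.861.
Rounding down gives 3, 0, 3, 3, 3 = 12 seats, so the divisor must be adjusted.
With modified divisor 1600: modified quotas P3 4.072, P6 0.934, P2 4.180, P1 3.543, P5 4.412.
Rounding down: P3 4, P6 0, P2 4, P1 3, P5 4 (total 15).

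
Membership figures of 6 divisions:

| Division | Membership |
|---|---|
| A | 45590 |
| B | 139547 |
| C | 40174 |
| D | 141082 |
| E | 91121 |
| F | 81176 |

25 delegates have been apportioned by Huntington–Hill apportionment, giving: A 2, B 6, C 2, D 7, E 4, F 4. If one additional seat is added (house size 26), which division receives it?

Priority for the next seat is population ÷ (√(s·(s+1))).
Priorities: A 18612.040, B 21532.570, C 16400.967, D 18852.875, E 20375.275, F 18151.505.
Highest priority: B.

B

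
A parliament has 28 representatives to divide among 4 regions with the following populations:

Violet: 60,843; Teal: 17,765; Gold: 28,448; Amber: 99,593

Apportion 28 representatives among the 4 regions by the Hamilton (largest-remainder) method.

Standard divisor: 206649 ÷ 28 ≈ 7380.321.
Standard quotas: Violet 8.2439, Teal 2.4071, Gold 3.8546, Amber 13.4944.
Lower quotas: Violet 8, Teal 2, Gold 3, Amber 13 (sum 26, leaving 2 seats).
Remainders in descending order: Gold 0.8546, Amber 0.4944, Teal 0.4071, Violet 0.2439.
The surplus seats go to Gold, Amber.

Violet 8, Teal 2, Gold 4, Amber 14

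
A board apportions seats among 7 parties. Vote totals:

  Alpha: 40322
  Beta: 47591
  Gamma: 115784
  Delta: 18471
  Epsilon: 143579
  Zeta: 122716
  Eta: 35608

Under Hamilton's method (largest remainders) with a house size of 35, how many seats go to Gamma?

Total 524071; standard divisor 524071/35 ≈ 14973.457.
Standard quotas: Alpha 2.6929, Beta 3.1784, Gamma 7.7326, Delta 1.2336, Epsilon 9.5889, Zeta 8.1956, Eta 2.3781.
Lower quotas: Alpha 2, Beta 3, Gamma 7, Delta 1, Epsilon 9, Zeta 8, Eta 2 (sum 32, leaving 3 seats).
Remainders in descending order: Gamma 0.7326, Alpha 0.6929, Epsilon 0.5889, Eta 0.3781, Delta 0.2336, Zeta 0.1956, Beta 0.1784.
Largest remainders: Gamma, Alpha, Epsilon receive the extra seats.
Gamma receives 8.

8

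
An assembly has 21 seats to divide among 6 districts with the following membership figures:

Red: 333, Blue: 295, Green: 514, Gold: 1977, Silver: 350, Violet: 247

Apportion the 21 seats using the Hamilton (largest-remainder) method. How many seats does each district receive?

Standard divisor: 3716 ÷ 21 ≈ 176.952.
Standard quotas: Red 1.882, Blue 1.667, Green 2.905, Gold 11.172, Silver 1.978, Violet 1.396.
Lower quotas: Red 1, Blue 1, Green 2, Gold 11, Silver 1, Violet 1 (sum 17, leaving 4 seats).
Remainders in descending order: Silver 0.978, Green 0.905, Red 0.882, Blue 0.667, Violet 0.396, Gold 0.172.
The surplus seats go to Silver, Green, Red, Blue.

Red: 2, Blue: 2, Green: 3, Gold: 11, Silver: 2, Violet: 1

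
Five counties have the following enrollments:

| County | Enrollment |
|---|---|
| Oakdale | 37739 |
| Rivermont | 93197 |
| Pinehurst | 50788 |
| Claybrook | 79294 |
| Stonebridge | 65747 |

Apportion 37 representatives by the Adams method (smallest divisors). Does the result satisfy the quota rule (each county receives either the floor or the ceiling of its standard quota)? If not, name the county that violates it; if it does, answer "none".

Standard quotas: Oakdale 4.273, Rivermont 10.553, Pinehurst 5.751, Claybrook 8.979, Stonebridge 7.445.
Adams allocation: Oakdale 5, Rivermont 10, Pinehurst 6, Claybrook 9, Stonebridge 7.
Every allocation lies between the lower and upper quota.

none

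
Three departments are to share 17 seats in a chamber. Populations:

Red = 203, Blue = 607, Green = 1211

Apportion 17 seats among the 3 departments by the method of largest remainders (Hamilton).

Red 2; Blue 5; Green 10

Total 2021; standard divisor 2021/17 ≈ 118.882.
Standard quotas: Red 1.708, Blue 5.106, Green 10.187.
Lower quotas: Red 1, Blue 5, Green 10 (sum 16, leaving 1 seat).
Remainders in descending order: Red 0.708, Green 0.187, Blue 0.106.
The surplus seat goes to Red.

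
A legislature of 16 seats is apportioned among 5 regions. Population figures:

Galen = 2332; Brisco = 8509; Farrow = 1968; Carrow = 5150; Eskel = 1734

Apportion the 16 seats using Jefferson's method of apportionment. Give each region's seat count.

Standard divisor 19693/16 ≈ 1230.812; standard quotas: Galen 1.895, Brisco 6.913, Farrow 1.599, Carrow 4.184, Eskel 1.409.
Rounding down gives 1, 6, 1, 4, 1 = 13 seats, so the divisor must be adjusted.
With modified divisor 1050: modified quotas Galen 2.221, Brisco 8.104, Farrow 1.874, Carrow 4.905, Eskel 1.651.
Rounding down: Galen 2, Brisco 8, Farrow 1, Carrow 4, Eskel 1 (total 16).

Galen 2; Brisco 8; Farrow 1; Carrow 4; Eskel 1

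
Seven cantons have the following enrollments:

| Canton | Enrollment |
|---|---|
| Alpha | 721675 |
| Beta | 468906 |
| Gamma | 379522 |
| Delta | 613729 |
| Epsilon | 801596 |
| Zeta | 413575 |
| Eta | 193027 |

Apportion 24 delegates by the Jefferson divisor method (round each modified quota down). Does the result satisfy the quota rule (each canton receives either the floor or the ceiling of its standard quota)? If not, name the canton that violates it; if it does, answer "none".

Standard quotas: Alpha 4.822, Beta 3.133, Gamma 2.536, Delta 4.101, Epsilon 5.356, Zeta 2.763, Eta 1.290.
Jefferson allocation: Alpha 5, Beta 3, Gamma 2, Delta 4, Epsilon 6, Zeta 3, Eta 1.
Every allocation lies between the lower and upper quota.

none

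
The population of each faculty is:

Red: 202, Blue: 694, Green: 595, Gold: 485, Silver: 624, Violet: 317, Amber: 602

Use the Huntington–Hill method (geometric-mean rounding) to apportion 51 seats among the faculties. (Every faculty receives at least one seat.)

With divisor 70.5: modified quotas Red 2.865, Blue 9.844, Green 8.440, Gold 6.879, Silver 8.851, Violet 4.496, Amber 8.539.
Geometric-mean thresholds: Red √(2·3)=2.449, Blue √(9·10)=9.487, Green √(8·9)=8.485, Gold √(6·7)=6.481, Silver √(8·9)=8.485, Violet √(4·5)=4.472, Amber √(8·9)=8.485.
Each quota rounded against its threshold gives Red 3, Blue 10, Green 8, Gold 7, Silver 9, Violet 5, Amber 9 (total 51).

Red 3; Blue 10; Green 8; Gold 7; Silver 9; Violet 5; Amber 9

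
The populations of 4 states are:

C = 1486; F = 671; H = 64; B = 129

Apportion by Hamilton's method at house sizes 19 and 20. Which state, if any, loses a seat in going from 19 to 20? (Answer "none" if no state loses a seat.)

H

At 19 seats: C 12, F 5, H 1, B 1.
At 20 seats: C 13, F 6, H 0, B 1.
H drops from 1 to 0.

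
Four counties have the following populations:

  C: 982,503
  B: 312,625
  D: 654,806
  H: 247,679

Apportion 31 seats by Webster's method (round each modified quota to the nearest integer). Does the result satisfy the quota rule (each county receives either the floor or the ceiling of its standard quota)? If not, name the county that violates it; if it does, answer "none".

Standard quotas: C 13.859, B 4.410, D 9.237, H 3.494.
Webster allocation: C 14, B 4, D 9, H 4.
Every allocation lies between the lower and upper quota.

none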